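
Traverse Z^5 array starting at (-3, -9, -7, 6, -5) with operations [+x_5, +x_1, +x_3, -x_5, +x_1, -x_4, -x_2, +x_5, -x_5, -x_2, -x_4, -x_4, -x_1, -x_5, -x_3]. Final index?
(-2, -11, -7, 3, -6)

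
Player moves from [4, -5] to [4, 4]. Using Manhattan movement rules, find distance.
9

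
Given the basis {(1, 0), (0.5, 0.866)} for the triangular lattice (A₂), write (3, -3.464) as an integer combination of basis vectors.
5b₁ - 4b₂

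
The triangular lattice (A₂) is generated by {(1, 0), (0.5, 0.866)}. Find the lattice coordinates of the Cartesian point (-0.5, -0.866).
-b₂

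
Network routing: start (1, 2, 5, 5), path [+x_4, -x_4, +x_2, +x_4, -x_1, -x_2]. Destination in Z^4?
(0, 2, 5, 6)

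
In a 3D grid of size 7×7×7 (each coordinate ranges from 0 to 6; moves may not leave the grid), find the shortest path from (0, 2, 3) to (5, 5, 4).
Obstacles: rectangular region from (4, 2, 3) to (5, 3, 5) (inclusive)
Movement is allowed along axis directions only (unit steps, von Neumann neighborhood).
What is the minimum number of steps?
9
(one shortest path: (0, 2, 3) → (1, 2, 3) → (2, 2, 3) → (3, 2, 3) → (3, 3, 3) → (3, 4, 3) → (4, 4, 3) → (5, 4, 3) → (5, 5, 3) → (5, 5, 4))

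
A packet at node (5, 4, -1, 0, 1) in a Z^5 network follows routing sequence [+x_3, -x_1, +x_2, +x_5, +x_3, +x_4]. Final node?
(4, 5, 1, 1, 2)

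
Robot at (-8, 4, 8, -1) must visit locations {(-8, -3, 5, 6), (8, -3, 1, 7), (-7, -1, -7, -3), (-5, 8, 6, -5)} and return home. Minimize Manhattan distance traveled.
112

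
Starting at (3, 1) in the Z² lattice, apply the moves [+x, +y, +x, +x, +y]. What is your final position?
(6, 3)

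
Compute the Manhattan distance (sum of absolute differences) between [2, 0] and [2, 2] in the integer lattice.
2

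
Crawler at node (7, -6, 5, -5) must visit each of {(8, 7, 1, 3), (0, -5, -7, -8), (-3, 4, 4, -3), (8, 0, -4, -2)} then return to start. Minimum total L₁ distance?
108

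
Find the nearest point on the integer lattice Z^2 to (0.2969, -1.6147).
(0, -2)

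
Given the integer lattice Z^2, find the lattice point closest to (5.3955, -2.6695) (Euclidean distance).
(5, -3)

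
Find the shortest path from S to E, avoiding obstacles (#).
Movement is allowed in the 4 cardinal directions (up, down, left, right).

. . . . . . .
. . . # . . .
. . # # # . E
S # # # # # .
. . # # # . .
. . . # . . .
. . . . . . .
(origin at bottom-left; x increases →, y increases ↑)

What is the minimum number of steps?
11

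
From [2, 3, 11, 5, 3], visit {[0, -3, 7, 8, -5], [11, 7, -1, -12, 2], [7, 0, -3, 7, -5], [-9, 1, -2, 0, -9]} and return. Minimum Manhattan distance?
166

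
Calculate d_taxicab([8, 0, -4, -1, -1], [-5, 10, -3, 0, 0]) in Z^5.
26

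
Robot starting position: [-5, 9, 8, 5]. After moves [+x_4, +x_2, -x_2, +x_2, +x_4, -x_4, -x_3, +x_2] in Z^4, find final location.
(-5, 11, 7, 6)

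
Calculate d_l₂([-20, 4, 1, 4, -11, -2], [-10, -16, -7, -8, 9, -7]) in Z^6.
33.6601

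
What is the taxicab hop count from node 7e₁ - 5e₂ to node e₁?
11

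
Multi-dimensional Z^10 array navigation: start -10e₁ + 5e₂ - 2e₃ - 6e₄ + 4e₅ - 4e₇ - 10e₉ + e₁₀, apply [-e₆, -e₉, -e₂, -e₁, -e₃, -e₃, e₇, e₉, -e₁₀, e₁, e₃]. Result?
(-10, 4, -3, -6, 4, -1, -3, 0, -10, 0)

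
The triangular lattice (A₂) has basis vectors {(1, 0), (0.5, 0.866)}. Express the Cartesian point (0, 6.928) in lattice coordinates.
-4b₁ + 8b₂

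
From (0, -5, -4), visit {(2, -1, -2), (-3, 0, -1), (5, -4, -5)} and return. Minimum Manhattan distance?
34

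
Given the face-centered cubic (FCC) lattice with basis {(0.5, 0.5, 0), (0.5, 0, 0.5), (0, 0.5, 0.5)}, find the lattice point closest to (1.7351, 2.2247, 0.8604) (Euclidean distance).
(2, 2, 1)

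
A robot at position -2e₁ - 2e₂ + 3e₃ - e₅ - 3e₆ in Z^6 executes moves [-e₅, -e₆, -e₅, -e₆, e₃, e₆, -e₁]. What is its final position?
(-3, -2, 4, 0, -3, -4)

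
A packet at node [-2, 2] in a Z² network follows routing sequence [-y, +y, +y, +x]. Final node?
(-1, 3)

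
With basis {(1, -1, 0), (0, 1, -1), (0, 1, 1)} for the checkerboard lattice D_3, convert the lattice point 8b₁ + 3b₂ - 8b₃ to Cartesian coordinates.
(8, -13, -11)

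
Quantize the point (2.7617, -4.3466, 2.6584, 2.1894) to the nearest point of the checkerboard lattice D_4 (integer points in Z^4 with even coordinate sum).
(3, -4, 3, 2)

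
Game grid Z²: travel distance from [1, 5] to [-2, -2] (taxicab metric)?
10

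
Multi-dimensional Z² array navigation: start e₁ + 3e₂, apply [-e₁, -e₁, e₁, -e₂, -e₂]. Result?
(0, 1)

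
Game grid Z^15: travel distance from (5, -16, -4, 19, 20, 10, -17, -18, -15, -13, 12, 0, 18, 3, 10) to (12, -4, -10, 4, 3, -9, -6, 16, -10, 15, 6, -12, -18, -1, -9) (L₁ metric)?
231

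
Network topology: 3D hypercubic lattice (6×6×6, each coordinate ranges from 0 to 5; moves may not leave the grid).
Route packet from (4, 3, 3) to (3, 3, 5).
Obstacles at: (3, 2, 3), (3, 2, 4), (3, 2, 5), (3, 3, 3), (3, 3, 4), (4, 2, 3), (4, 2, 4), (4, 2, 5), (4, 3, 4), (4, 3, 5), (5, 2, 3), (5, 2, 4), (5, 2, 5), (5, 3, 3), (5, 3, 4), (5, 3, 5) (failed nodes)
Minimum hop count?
5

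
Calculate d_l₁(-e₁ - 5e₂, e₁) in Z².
7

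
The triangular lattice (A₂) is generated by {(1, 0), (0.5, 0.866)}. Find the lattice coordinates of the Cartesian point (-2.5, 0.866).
-3b₁ + b₂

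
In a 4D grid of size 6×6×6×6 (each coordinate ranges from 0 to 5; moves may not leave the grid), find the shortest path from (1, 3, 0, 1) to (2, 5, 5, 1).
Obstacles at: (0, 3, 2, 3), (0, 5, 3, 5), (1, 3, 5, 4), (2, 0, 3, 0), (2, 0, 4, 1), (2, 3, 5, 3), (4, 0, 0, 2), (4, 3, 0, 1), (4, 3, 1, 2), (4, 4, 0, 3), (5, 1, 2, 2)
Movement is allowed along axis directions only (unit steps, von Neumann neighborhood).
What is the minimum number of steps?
8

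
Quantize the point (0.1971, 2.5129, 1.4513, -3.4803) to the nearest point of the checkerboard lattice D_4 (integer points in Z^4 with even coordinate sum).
(0, 2, 1, -3)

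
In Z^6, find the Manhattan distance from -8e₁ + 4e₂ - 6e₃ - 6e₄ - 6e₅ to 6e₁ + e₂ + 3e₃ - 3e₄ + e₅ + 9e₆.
45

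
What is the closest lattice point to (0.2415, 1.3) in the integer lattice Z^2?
(0, 1)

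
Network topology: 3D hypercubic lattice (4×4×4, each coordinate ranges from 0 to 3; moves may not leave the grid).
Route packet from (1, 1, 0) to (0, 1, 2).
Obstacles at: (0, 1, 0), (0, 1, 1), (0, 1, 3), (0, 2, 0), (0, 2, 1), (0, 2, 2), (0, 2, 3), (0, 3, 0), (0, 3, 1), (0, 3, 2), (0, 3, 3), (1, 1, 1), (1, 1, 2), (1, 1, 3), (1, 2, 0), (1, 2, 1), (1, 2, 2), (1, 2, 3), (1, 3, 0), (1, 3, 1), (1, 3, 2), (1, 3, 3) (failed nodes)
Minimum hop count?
5
(one shortest path: (1, 1, 0) → (1, 0, 0) → (0, 0, 0) → (0, 0, 1) → (0, 0, 2) → (0, 1, 2))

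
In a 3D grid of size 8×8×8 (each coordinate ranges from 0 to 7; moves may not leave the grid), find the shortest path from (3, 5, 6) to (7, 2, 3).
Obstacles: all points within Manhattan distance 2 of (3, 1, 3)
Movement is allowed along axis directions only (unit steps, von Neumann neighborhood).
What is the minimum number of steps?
10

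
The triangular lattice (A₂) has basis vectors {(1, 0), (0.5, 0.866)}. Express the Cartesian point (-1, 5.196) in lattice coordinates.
-4b₁ + 6b₂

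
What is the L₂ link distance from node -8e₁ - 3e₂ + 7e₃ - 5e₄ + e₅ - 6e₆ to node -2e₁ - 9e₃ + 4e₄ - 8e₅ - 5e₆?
21.5407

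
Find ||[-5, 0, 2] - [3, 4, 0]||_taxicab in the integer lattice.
14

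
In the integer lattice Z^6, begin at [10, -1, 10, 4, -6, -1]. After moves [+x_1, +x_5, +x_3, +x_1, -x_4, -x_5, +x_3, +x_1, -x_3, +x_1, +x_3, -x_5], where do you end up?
(14, -1, 12, 3, -7, -1)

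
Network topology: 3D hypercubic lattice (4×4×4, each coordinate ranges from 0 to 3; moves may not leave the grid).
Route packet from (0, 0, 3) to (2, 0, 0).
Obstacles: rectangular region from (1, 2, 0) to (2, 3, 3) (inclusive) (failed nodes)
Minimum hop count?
5
(one shortest path: (0, 0, 3) → (1, 0, 3) → (2, 0, 3) → (2, 0, 2) → (2, 0, 1) → (2, 0, 0))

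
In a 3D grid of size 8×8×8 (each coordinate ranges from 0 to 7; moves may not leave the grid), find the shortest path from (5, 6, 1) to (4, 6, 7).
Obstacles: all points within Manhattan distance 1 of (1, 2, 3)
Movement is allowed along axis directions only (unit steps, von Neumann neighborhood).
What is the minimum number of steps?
7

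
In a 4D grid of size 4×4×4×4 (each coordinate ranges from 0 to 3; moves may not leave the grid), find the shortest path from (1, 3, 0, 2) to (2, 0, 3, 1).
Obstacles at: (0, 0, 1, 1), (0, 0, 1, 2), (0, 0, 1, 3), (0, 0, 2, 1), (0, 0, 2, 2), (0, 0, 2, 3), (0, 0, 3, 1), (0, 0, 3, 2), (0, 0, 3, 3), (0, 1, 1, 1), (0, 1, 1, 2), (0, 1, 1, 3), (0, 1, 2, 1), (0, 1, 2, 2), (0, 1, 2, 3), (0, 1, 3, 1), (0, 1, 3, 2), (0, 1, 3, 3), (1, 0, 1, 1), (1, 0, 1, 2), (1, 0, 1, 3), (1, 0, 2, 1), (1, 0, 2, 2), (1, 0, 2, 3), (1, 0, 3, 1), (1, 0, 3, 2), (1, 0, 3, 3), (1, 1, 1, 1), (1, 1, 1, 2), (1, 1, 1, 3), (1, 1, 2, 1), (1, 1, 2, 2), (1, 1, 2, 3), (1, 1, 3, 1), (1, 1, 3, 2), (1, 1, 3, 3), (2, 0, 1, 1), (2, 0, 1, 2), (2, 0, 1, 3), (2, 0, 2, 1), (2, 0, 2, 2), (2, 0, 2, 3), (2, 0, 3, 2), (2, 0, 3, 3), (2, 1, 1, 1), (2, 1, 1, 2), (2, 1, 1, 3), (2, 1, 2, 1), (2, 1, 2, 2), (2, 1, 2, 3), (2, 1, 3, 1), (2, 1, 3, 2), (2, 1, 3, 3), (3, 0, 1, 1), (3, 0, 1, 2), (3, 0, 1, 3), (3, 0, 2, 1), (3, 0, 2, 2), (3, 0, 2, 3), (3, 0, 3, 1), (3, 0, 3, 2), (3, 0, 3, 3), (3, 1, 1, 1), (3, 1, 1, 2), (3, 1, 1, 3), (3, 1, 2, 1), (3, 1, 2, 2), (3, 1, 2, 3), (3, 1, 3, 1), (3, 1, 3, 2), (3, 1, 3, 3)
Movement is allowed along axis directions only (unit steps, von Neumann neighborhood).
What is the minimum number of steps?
10
(one shortest path: (1, 3, 0, 2) → (2, 3, 0, 2) → (2, 2, 0, 2) → (2, 1, 0, 2) → (2, 0, 0, 2) → (2, 0, 0, 1) → (2, 0, 0, 0) → (2, 0, 1, 0) → (2, 0, 2, 0) → (2, 0, 3, 0) → (2, 0, 3, 1))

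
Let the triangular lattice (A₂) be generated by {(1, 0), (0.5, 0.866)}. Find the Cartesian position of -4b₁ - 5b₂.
(-6.5, -4.33)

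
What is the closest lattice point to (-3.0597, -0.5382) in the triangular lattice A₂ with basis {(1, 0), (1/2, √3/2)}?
(-3, 0)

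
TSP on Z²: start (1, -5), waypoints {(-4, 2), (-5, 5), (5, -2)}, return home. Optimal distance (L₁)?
40
(one optimal route: (1, -5) → (-4, 2) → (-5, 5) → (5, -2) → (1, -5))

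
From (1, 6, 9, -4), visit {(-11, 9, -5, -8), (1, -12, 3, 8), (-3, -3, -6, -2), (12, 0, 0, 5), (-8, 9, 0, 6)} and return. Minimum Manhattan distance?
174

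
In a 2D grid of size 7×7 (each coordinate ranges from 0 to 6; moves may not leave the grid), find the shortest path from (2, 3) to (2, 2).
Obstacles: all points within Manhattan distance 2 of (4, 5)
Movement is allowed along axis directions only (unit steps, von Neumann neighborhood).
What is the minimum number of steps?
1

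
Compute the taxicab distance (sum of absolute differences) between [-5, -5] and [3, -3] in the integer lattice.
10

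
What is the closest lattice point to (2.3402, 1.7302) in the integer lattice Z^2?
(2, 2)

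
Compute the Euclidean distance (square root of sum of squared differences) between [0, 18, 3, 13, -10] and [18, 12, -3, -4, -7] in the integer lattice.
26.3439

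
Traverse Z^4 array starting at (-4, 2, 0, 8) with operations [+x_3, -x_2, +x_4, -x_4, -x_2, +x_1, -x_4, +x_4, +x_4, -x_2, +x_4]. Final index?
(-3, -1, 1, 10)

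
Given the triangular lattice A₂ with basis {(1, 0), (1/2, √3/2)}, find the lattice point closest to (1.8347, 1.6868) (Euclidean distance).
(2, 1.732)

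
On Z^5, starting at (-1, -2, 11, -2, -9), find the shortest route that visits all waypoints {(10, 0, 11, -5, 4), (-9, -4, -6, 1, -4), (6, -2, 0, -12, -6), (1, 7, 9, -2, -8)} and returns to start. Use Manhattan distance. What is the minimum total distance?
154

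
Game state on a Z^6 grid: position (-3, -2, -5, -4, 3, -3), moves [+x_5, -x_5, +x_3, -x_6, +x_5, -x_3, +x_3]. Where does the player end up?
(-3, -2, -4, -4, 4, -4)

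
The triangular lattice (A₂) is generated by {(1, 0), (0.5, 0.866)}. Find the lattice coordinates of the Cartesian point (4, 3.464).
2b₁ + 4b₂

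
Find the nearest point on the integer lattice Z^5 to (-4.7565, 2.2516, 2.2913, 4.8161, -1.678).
(-5, 2, 2, 5, -2)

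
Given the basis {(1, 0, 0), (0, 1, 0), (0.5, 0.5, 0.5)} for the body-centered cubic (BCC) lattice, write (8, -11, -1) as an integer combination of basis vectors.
9b₁ - 10b₂ - 2b₃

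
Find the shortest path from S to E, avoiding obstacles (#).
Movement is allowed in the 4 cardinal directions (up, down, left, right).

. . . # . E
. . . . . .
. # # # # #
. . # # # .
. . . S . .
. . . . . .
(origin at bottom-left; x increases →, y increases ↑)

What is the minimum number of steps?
12
(one shortest path: (3, 1) → (2, 1) → (1, 1) → (0, 1) → (0, 2) → (0, 3) → (0, 4) → (1, 4) → (2, 4) → (3, 4) → (4, 4) → (5, 4) → (5, 5))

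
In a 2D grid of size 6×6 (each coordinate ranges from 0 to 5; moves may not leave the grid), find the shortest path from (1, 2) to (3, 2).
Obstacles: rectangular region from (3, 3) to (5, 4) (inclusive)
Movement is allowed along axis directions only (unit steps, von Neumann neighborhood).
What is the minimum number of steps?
2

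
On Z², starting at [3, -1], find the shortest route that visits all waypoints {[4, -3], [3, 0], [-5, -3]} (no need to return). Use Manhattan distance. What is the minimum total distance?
14
(one optimal route: (3, -1) → (3, 0) → (4, -3) → (-5, -3))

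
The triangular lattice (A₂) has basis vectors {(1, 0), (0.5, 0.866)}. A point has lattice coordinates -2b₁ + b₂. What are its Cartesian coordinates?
(-1.5, 0.866)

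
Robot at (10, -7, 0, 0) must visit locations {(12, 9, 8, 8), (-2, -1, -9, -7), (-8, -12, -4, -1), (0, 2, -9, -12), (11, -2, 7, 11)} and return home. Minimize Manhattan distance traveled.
162
(one optimal route: (10, -7, 0, 0) → (-8, -12, -4, -1) → (-2, -1, -9, -7) → (0, 2, -9, -12) → (12, 9, 8, 8) → (11, -2, 7, 11) → (10, -7, 0, 0))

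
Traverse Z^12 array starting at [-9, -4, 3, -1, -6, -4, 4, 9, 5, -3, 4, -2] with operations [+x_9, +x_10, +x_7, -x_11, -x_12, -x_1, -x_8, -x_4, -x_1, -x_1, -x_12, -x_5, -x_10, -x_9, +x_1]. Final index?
(-11, -4, 3, -2, -7, -4, 5, 8, 5, -3, 3, -4)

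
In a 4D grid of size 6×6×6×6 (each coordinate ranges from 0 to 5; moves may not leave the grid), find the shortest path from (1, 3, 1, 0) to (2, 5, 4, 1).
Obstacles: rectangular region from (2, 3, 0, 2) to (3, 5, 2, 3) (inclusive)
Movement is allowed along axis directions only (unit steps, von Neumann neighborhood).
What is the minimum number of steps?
7
(one shortest path: (1, 3, 1, 0) → (2, 3, 1, 0) → (2, 4, 1, 0) → (2, 5, 1, 0) → (2, 5, 2, 0) → (2, 5, 3, 0) → (2, 5, 4, 0) → (2, 5, 4, 1))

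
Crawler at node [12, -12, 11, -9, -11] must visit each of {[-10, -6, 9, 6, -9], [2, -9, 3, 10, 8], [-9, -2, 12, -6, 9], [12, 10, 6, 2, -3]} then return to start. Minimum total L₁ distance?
226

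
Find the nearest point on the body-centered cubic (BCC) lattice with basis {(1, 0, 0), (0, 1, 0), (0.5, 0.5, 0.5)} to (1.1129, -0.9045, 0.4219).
(1, -1, 0)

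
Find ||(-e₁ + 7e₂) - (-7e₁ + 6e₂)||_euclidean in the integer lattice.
6.08276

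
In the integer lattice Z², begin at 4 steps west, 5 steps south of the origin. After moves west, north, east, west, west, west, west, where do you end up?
(-8, -4)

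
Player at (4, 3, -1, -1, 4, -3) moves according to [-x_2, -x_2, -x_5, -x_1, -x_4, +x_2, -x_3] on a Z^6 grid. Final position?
(3, 2, -2, -2, 3, -3)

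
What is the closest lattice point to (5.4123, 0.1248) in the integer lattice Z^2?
(5, 0)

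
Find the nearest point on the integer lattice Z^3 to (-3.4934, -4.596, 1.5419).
(-3, -5, 2)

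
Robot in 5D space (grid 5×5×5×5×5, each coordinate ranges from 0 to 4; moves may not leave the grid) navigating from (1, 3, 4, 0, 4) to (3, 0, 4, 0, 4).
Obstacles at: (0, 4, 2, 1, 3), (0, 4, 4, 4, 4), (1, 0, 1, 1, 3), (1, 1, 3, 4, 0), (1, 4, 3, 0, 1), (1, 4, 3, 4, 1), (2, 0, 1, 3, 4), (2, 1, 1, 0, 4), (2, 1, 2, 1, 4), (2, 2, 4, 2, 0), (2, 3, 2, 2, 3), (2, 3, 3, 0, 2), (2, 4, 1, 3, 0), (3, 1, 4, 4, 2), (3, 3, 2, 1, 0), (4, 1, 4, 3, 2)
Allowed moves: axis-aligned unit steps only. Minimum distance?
5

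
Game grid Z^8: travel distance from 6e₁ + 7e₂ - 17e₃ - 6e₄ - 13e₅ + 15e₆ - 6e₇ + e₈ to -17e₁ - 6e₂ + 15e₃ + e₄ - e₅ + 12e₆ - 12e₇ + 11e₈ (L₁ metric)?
106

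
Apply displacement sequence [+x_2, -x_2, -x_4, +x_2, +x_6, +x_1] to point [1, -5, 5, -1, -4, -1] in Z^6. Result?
(2, -4, 5, -2, -4, 0)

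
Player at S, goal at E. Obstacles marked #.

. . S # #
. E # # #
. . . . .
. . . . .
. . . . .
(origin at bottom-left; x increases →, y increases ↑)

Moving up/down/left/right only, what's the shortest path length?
2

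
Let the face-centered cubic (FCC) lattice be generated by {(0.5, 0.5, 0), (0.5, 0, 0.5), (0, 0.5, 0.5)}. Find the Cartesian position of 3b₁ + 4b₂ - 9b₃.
(3.5, -3, -2.5)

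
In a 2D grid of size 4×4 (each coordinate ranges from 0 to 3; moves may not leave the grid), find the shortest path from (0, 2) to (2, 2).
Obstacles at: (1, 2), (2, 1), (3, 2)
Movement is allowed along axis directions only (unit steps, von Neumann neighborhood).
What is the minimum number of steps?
4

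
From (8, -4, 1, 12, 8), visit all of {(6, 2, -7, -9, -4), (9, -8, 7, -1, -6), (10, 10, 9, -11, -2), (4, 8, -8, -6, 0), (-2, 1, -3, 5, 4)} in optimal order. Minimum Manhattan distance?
146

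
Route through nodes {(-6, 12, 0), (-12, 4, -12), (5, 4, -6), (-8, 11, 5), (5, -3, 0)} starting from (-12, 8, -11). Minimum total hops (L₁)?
75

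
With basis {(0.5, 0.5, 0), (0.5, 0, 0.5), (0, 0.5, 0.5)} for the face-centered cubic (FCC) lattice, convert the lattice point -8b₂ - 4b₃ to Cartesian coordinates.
(-4, -2, -6)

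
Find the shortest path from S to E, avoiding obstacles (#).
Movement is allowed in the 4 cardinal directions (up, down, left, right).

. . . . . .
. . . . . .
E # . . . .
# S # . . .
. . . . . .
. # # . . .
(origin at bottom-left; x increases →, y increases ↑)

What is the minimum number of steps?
10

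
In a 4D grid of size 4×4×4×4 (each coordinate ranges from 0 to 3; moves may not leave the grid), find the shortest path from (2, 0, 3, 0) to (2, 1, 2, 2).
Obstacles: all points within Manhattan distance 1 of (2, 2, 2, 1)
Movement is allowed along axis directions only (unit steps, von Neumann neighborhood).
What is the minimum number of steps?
4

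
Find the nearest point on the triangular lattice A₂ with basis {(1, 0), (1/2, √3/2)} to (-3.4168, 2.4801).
(-3.5, 2.598)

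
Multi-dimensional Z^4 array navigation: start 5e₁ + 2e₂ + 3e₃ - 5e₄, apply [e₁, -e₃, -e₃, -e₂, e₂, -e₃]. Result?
(6, 2, 0, -5)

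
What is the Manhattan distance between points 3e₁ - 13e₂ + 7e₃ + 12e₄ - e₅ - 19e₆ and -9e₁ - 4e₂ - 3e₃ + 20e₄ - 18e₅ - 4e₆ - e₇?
72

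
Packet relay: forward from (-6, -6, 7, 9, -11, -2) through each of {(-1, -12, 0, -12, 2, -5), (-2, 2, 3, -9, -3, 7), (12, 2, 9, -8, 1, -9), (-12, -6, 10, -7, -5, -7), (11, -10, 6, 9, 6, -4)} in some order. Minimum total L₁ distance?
199
(one optimal route: (-6, -6, 7, 9, -11, -2) → (-12, -6, 10, -7, -5, -7) → (-1, -12, 0, -12, 2, -5) → (-2, 2, 3, -9, -3, 7) → (12, 2, 9, -8, 1, -9) → (11, -10, 6, 9, 6, -4))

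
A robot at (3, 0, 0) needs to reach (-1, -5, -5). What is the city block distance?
14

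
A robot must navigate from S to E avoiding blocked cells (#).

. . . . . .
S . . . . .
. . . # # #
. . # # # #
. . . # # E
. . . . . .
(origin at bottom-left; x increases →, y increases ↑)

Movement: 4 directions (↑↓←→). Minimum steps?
10
(one shortest path: (0, 4) → (1, 4) → (1, 3) → (1, 2) → (1, 1) → (2, 1) → (2, 0) → (3, 0) → (4, 0) → (5, 0) → (5, 1))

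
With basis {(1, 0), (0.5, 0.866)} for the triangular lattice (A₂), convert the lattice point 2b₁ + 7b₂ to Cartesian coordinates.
(5.5, 6.062)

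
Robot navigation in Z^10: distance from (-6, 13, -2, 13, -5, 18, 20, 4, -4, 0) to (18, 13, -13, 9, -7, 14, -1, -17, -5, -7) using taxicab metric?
95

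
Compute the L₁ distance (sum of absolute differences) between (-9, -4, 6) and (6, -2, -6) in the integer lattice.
29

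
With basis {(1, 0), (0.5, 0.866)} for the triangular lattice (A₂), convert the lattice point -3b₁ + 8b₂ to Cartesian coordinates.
(1, 6.928)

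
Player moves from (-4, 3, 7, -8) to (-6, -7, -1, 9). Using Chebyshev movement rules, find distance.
17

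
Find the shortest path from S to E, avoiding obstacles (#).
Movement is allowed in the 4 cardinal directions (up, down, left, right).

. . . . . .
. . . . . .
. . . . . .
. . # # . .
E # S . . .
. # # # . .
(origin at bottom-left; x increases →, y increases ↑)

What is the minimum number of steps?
10
(one shortest path: (2, 1) → (3, 1) → (4, 1) → (4, 2) → (4, 3) → (3, 3) → (2, 3) → (1, 3) → (0, 3) → (0, 2) → (0, 1))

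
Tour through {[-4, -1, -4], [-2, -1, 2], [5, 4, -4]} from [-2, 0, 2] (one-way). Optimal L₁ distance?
23
(one optimal route: (-2, 0, 2) → (-2, -1, 2) → (-4, -1, -4) → (5, 4, -4))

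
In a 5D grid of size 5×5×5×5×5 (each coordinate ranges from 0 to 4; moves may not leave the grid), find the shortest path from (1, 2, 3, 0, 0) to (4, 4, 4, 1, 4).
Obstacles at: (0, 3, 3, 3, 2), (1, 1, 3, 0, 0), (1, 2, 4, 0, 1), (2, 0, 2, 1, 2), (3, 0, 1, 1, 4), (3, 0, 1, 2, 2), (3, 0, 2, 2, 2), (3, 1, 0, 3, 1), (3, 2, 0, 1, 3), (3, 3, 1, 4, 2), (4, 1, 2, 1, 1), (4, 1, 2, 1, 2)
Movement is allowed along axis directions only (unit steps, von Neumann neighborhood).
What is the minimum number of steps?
11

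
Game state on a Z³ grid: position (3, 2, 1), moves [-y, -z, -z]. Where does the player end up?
(3, 1, -1)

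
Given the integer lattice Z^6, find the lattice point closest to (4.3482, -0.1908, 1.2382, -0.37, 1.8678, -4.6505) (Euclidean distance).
(4, 0, 1, 0, 2, -5)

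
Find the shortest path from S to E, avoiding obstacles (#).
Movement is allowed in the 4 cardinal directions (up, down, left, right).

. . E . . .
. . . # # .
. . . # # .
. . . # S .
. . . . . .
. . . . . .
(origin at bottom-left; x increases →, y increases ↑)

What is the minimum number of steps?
7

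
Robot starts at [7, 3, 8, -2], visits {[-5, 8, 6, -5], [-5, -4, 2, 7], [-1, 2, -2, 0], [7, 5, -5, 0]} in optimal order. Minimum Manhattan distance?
80
(one optimal route: (7, 3, 8, -2) → (7, 5, -5, 0) → (-1, 2, -2, 0) → (-5, -4, 2, 7) → (-5, 8, 6, -5))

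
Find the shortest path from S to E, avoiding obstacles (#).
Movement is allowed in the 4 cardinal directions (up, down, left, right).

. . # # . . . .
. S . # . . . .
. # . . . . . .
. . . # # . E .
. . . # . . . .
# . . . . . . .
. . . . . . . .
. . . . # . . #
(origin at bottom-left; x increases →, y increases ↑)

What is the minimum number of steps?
7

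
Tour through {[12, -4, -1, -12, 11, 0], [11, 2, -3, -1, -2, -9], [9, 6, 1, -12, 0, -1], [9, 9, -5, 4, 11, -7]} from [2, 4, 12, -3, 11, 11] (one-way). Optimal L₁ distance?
140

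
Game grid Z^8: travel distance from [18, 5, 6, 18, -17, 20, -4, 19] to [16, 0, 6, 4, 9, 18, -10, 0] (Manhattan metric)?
74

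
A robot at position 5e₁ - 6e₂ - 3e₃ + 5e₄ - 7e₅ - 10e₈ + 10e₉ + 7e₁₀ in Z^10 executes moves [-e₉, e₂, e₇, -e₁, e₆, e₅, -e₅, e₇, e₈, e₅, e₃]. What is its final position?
(4, -5, -2, 5, -6, 1, 2, -9, 9, 7)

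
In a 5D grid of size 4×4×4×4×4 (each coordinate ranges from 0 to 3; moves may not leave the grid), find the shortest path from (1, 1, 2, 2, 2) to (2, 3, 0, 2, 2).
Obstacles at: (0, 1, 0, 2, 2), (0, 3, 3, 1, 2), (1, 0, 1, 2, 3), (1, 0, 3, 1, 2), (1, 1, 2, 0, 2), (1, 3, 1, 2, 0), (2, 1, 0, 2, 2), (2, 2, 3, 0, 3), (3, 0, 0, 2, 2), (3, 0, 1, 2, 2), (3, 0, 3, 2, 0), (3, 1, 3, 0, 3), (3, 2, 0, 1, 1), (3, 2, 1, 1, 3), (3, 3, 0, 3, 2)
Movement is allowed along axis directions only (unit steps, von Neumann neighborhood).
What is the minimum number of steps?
5
(one shortest path: (1, 1, 2, 2, 2) → (2, 1, 2, 2, 2) → (2, 2, 2, 2, 2) → (2, 3, 2, 2, 2) → (2, 3, 1, 2, 2) → (2, 3, 0, 2, 2))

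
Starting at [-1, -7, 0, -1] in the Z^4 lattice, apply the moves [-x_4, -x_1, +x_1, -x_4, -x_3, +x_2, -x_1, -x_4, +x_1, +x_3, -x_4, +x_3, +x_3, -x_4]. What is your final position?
(-1, -6, 2, -6)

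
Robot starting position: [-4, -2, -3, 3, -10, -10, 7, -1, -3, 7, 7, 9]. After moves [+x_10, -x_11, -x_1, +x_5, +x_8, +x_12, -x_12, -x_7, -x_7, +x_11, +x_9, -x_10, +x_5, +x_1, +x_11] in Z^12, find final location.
(-4, -2, -3, 3, -8, -10, 5, 0, -2, 7, 8, 9)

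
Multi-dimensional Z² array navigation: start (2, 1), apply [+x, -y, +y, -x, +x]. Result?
(3, 1)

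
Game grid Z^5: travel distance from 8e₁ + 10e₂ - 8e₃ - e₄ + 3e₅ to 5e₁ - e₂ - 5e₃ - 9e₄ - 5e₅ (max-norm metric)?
11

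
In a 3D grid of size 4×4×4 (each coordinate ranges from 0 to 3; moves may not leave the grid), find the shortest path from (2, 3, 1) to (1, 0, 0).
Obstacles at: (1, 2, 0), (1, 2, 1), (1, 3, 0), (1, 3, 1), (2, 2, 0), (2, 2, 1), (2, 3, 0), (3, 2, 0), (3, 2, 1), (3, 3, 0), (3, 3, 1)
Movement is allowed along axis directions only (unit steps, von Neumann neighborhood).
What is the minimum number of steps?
7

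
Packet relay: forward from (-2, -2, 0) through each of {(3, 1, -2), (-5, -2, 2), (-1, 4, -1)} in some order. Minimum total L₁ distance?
26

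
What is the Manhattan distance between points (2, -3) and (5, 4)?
10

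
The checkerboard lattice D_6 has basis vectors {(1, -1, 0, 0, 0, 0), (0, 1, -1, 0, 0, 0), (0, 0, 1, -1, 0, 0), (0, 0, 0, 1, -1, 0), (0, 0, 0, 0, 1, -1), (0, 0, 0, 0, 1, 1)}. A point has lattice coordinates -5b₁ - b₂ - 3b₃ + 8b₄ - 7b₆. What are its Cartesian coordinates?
(-5, 4, -2, 11, -15, -7)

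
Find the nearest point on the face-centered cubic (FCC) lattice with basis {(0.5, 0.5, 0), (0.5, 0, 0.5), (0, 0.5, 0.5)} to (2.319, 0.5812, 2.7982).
(2.5, 0.5, 3)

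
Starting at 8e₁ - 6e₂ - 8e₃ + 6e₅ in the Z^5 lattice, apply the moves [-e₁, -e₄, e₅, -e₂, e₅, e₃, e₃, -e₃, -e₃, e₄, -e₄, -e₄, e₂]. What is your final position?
(7, -6, -8, -2, 8)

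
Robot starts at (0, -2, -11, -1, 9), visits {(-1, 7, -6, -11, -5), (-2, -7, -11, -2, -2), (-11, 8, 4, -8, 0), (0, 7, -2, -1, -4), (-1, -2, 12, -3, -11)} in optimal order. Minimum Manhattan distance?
136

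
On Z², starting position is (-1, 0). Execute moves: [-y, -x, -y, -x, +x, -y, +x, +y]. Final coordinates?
(-1, -2)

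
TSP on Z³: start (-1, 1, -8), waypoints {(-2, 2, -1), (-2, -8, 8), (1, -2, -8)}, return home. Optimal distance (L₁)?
58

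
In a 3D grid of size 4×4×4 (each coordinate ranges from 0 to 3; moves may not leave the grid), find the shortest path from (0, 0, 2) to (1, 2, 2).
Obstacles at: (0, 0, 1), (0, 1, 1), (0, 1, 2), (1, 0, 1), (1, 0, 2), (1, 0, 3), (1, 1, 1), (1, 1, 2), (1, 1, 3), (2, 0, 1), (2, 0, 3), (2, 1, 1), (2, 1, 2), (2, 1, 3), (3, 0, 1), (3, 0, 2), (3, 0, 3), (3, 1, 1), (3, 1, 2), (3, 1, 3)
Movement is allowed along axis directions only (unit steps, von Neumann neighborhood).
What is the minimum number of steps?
5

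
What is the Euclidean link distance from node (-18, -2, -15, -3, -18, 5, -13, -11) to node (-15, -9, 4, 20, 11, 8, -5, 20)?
53.1319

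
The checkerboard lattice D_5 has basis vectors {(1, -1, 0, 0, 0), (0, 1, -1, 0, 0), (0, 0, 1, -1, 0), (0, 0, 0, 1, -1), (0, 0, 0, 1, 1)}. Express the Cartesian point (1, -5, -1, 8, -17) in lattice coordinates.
b₁ - 4b₂ - 5b₃ + 10b₄ - 7b₅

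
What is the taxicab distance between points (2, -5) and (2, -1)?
4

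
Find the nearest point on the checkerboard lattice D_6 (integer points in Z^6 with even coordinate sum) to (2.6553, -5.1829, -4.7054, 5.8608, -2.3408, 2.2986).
(2, -5, -5, 6, -2, 2)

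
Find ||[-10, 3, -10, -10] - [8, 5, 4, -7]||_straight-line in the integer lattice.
23.0868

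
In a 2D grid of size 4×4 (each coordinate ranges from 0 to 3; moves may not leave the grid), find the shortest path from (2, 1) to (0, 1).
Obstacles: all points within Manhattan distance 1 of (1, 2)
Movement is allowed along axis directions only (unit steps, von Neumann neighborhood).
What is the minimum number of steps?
4
(one shortest path: (2, 1) → (2, 0) → (1, 0) → (0, 0) → (0, 1))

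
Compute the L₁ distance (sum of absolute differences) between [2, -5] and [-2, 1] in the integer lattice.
10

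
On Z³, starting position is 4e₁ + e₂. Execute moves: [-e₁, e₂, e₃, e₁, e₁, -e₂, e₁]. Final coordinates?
(6, 1, 1)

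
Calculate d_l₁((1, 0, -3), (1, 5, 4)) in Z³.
12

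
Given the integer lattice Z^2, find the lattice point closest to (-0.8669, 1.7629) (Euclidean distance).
(-1, 2)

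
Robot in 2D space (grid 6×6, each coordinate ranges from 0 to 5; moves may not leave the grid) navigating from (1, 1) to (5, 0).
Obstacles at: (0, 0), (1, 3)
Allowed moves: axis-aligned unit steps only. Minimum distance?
5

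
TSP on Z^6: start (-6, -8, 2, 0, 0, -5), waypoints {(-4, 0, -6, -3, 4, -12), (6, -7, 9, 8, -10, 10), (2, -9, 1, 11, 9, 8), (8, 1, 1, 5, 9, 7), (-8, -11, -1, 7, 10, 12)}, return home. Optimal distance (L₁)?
230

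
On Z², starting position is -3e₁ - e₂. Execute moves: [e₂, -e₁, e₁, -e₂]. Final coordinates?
(-3, -1)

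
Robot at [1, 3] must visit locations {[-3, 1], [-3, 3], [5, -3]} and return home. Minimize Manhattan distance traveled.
28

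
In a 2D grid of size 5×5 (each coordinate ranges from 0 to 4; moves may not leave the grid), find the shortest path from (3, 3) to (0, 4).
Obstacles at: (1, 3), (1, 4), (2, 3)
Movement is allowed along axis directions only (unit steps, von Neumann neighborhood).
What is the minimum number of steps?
6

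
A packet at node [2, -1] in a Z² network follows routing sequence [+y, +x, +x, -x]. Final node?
(3, 0)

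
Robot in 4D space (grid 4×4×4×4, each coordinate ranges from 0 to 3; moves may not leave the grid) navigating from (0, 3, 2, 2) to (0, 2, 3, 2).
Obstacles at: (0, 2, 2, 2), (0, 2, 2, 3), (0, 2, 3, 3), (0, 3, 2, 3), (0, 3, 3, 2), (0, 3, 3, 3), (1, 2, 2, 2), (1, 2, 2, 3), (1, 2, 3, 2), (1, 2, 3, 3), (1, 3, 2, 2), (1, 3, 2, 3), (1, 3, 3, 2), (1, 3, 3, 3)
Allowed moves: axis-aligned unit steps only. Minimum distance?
4
(one shortest path: (0, 3, 2, 2) → (0, 3, 2, 1) → (0, 2, 2, 1) → (0, 2, 3, 1) → (0, 2, 3, 2))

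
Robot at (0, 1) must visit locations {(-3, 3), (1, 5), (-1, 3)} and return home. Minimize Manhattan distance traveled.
16
(one optimal route: (0, 1) → (-3, 3) → (-1, 3) → (1, 5) → (0, 1))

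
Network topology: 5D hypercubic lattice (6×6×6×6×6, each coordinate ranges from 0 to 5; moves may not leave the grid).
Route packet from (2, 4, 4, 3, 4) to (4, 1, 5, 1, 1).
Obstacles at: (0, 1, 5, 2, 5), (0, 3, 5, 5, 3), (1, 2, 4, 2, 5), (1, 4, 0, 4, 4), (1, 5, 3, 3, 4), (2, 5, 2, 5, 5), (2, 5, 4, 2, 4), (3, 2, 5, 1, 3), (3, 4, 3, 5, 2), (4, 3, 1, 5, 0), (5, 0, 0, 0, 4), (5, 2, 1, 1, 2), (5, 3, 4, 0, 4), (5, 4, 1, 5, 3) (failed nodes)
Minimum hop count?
11
(one shortest path: (2, 4, 4, 3, 4) → (3, 4, 4, 3, 4) → (4, 4, 4, 3, 4) → (4, 3, 4, 3, 4) → (4, 2, 4, 3, 4) → (4, 1, 4, 3, 4) → (4, 1, 5, 3, 4) → (4, 1, 5, 2, 4) → (4, 1, 5, 1, 4) → (4, 1, 5, 1, 3) → (4, 1, 5, 1, 2) → (4, 1, 5, 1, 1))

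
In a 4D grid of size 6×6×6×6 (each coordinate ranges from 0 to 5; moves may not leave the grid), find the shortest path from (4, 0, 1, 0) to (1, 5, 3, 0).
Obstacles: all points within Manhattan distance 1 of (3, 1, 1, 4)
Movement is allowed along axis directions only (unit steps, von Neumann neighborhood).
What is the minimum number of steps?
10
(one shortest path: (4, 0, 1, 0) → (3, 0, 1, 0) → (2, 0, 1, 0) → (1, 0, 1, 0) → (1, 1, 1, 0) → (1, 2, 1, 0) → (1, 3, 1, 0) → (1, 4, 1, 0) → (1, 5, 1, 0) → (1, 5, 2, 0) → (1, 5, 3, 0))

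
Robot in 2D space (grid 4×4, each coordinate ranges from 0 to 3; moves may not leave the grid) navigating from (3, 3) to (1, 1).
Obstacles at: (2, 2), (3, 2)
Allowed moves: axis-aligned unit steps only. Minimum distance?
4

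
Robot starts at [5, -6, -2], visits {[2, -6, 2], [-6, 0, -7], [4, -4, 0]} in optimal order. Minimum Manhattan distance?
34
(one optimal route: (5, -6, -2) → (2, -6, 2) → (4, -4, 0) → (-6, 0, -7))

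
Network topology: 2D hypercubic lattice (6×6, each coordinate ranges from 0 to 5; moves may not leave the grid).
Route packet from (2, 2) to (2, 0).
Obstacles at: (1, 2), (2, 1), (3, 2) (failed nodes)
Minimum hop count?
8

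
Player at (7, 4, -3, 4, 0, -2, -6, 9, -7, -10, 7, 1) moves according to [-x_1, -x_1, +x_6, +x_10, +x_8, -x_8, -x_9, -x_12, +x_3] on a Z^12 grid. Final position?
(5, 4, -2, 4, 0, -1, -6, 9, -8, -9, 7, 0)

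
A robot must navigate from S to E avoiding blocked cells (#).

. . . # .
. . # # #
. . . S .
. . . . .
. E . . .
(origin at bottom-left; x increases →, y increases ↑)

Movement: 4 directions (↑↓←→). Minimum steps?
4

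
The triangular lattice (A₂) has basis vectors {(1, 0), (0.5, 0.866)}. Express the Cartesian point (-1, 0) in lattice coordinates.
-b₁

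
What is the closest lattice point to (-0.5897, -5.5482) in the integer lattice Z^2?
(-1, -6)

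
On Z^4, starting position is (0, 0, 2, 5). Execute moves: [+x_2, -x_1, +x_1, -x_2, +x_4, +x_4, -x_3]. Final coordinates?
(0, 0, 1, 7)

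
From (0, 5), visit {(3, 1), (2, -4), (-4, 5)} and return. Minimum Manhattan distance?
32
(one optimal route: (0, 5) → (3, 1) → (2, -4) → (-4, 5) → (0, 5))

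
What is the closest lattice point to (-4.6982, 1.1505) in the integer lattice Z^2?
(-5, 1)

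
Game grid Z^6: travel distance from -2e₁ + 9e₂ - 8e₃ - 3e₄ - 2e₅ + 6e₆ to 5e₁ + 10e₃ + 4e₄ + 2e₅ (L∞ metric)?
18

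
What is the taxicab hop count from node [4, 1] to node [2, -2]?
5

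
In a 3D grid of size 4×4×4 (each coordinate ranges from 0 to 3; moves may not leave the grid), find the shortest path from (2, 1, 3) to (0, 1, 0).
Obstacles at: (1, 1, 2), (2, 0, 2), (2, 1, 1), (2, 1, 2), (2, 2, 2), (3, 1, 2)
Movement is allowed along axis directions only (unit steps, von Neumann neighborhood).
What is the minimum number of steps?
5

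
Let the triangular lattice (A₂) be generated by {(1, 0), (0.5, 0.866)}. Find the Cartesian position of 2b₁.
(2, 0)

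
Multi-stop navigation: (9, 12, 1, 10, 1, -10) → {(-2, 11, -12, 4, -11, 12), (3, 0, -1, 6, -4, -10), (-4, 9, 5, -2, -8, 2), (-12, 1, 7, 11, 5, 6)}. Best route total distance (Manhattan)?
171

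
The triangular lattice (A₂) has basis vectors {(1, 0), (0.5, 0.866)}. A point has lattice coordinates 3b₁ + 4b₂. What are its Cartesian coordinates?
(5, 3.464)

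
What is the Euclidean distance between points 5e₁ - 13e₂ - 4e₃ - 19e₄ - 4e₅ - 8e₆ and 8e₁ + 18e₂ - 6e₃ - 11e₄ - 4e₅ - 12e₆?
32.4654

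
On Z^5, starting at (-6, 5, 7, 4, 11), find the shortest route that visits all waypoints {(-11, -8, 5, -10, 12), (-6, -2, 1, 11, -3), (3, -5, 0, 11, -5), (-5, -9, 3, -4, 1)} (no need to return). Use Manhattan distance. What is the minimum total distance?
105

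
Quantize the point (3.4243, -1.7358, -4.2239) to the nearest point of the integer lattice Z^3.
(3, -2, -4)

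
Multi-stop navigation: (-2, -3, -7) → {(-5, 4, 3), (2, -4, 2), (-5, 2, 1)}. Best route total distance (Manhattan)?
32
(one optimal route: (-2, -3, -7) → (2, -4, 2) → (-5, 2, 1) → (-5, 4, 3))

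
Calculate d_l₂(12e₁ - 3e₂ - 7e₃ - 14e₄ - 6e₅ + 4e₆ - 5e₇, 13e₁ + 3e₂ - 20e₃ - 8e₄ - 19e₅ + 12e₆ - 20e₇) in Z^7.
26.4575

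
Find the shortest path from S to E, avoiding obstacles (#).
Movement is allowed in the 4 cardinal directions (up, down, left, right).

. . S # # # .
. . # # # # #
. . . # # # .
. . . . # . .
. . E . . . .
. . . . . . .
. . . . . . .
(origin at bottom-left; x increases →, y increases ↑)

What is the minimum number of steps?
6
(one shortest path: (2, 6) → (1, 6) → (1, 5) → (1, 4) → (2, 4) → (2, 3) → (2, 2))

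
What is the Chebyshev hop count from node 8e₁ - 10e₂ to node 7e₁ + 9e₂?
19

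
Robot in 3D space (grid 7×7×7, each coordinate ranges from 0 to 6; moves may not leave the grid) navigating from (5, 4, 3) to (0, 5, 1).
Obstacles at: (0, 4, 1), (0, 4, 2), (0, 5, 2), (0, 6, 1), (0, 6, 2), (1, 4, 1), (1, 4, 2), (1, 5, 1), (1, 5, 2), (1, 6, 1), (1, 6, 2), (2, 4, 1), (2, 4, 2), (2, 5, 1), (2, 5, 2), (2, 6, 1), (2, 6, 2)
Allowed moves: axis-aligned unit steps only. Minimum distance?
10
(one shortest path: (5, 4, 3) → (4, 4, 3) → (3, 4, 3) → (3, 5, 3) → (3, 5, 2) → (3, 5, 1) → (3, 5, 0) → (2, 5, 0) → (1, 5, 0) → (0, 5, 0) → (0, 5, 1))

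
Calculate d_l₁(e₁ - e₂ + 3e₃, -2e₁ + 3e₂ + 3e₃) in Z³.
7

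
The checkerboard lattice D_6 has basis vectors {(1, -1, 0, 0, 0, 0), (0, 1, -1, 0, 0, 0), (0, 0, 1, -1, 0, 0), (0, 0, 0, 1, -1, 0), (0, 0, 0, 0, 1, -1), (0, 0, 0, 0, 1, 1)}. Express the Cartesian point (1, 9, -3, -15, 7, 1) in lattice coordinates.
b₁ + 10b₂ + 7b₃ - 8b₄ - b₅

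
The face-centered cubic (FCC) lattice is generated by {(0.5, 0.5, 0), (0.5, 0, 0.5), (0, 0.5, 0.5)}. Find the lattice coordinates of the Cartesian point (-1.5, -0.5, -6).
4b₁ - 7b₂ - 5b₃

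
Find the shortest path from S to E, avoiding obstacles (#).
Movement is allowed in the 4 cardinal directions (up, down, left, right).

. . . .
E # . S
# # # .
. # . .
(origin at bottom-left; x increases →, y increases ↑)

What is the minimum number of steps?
5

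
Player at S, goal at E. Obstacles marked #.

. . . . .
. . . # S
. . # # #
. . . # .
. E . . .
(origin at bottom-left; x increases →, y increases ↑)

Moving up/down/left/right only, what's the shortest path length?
8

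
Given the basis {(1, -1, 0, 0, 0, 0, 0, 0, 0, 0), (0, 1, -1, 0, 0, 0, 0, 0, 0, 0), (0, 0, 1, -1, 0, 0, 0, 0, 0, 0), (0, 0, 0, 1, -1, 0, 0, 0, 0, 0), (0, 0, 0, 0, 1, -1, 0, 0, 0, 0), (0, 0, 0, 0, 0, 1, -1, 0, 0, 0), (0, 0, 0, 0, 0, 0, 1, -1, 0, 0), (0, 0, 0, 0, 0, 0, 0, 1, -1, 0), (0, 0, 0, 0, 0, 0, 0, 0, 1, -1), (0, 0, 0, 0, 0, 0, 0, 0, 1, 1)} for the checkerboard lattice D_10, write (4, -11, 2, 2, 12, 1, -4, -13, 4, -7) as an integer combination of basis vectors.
4b₁ - 7b₂ - 5b₃ - 3b₄ + 9b₅ + 10b₆ + 6b₇ - 7b₈ + 2b₉ - 5b₁₀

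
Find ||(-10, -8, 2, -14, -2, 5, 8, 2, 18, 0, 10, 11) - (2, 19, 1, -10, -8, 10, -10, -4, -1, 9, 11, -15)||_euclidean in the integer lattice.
49.295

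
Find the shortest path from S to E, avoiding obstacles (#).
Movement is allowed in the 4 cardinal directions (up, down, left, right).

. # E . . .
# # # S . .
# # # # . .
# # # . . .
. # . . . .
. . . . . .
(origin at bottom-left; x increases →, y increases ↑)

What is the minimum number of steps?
2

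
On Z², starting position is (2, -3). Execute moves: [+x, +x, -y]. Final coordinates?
(4, -4)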